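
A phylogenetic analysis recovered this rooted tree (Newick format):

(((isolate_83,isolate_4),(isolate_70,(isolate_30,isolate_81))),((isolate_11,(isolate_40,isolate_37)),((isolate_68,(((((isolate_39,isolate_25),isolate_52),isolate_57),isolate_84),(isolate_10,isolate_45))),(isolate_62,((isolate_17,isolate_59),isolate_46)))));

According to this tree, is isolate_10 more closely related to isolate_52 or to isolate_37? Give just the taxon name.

isolate_52

The MRCA of isolate_10 and isolate_52 subtends (((((isolate_39,isolate_25),isolate_52),isolate_57),isolate_84),(isolate_10,isolate_45)) (7 taxa).
The MRCA of isolate_10 and isolate_37 subtends ((isolate_11,(isolate_40,isolate_37)),((isolate_68,(((((isolate_39,isolate_25),isolate_52),isolate_57),isolate_84),(isolate_10,isolate_45))),(isolate_62,((isolate_17,isolate_59),isolate_46)))) (15 taxa).
The first is nested inside the second, so isolate_10 shares a more recent common ancestor with isolate_52.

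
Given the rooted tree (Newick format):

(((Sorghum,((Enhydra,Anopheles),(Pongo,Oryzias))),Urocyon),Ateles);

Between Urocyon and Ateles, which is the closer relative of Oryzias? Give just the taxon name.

Urocyon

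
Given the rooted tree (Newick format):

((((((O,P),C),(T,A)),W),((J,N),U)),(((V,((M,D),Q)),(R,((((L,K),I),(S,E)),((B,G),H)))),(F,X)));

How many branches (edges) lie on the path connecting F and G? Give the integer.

The MRCA of F and G is the node subtending (((V,((M,D),Q)),(R,((((L,K),I),(S,E)),((B,G),H)))),(F,X)).
From F up to that node: 2 branches. From G up to the same node: 6 branches. Total: 2 + 6 = 8.

8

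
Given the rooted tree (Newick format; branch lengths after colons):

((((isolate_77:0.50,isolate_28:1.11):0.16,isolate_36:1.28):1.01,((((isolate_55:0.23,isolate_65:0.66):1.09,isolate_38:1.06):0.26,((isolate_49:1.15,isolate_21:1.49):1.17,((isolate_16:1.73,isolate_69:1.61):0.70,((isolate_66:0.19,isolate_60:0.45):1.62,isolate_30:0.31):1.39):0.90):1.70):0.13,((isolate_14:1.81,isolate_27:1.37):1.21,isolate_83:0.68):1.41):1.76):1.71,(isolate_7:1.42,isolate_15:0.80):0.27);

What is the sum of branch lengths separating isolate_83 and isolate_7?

The path runs isolate_83 → … → MRCA → … → isolate_7; the MRCA is the root of the tree.
Branch lengths along that path: 0.68 + 1.41 + 1.76 + 1.71 + 0.27 + 1.42 = 7.25.

7.25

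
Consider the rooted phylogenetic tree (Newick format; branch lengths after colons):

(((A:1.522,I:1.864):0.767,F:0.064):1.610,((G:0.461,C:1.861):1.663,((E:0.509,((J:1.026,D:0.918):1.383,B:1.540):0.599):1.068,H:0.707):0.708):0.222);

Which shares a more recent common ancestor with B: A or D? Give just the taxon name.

The MRCA of B and D subtends ((J,D),B) (3 taxa).
The MRCA of B and A is the root, subtending the entire tree (10 taxa).
The first is nested inside the second, so B shares a more recent common ancestor with D.

D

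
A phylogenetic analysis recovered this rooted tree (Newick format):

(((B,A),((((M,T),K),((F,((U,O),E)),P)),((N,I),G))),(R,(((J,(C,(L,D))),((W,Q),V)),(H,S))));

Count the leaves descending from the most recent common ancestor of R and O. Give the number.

The MRCA of R and O is the root, so the clade is the entire tree.
That clade contains 23 terminal taxa: A, B, C, D, E, F, G, H, I, J, K, L, M, N, O, P, Q, R, S, T, U, V, W.

23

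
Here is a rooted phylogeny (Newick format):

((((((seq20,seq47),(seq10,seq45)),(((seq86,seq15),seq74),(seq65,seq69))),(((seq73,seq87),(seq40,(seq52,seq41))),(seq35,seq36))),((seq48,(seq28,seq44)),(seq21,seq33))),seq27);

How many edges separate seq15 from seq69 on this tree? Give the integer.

The MRCA of seq15 and seq69 is the node subtending (((seq86,seq15),seq74),(seq65,seq69)).
From seq15 up to that node: 3 branches. From seq69 up to the same node: 2 branches. Total: 3 + 2 = 5.

5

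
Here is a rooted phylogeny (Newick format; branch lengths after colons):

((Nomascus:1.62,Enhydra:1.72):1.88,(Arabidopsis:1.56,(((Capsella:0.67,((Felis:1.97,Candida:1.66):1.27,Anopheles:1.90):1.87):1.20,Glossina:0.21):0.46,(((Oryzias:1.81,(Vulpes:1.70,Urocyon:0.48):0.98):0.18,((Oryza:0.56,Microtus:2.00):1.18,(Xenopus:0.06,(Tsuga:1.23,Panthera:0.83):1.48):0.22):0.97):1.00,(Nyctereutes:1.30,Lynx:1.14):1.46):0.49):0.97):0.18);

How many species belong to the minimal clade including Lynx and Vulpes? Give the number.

10

The MRCA of Lynx and Vulpes is the node subtending (((Oryzias,(Vulpes,Urocyon)),((Oryza,Microtus),(Xenopus,(Tsuga,Panthera)))),(Nyctereutes,Lynx)).
That clade contains 10 terminal taxa: Lynx, Microtus, Nyctereutes, Oryza, Oryzias, Panthera, Tsuga, Urocyon, Vulpes, Xenopus.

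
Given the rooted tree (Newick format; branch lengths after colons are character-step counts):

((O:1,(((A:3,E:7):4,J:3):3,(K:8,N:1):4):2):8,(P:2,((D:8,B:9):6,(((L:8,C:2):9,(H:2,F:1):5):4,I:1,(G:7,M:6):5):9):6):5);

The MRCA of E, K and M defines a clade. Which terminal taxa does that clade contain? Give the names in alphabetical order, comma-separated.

Tracing E: it sits inside (A,E).
Tracing K: it sits inside (K,N).
Tracing M: it sits inside (G,M).
The smallest clade enclosing all 3 is the whole tree (their MRCA is the root), so the answer is all 16 tips in alphabetical order.

A, B, C, D, E, F, G, H, I, J, K, L, M, N, O, P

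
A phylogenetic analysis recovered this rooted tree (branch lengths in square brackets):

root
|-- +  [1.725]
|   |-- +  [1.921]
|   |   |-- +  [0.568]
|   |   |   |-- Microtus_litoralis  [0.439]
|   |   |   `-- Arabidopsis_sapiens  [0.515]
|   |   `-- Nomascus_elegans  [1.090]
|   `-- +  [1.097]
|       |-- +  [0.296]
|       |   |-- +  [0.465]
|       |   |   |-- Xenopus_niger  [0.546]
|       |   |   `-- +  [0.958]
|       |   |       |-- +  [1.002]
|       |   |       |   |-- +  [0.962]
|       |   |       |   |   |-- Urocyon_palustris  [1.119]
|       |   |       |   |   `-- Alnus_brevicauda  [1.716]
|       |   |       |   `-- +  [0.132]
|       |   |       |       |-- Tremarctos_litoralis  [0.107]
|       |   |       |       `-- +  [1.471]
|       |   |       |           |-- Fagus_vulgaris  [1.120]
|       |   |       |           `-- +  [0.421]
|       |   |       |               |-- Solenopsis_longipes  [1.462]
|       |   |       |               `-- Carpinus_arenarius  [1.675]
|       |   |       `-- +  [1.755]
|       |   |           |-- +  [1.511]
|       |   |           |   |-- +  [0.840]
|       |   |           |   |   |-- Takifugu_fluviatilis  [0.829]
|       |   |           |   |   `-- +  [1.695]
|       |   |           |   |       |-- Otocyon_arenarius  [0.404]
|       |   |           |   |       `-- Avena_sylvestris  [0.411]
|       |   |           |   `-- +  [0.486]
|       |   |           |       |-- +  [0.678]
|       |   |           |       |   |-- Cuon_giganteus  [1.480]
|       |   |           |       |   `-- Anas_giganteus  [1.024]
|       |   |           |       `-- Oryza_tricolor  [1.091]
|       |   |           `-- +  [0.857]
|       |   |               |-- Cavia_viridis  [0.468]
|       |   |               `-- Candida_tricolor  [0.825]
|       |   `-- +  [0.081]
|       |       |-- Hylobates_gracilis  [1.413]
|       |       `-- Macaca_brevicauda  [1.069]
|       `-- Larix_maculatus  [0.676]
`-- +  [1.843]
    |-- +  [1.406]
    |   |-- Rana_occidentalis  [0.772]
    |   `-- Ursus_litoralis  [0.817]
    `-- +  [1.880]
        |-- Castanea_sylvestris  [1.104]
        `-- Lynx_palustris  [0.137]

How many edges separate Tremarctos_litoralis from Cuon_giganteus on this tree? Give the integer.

The MRCA of Tremarctos_litoralis and Cuon_giganteus is the node subtending (((Urocyon_palustris,Alnus_brevicauda),(Tremarctos_litoralis,(Fagus_vulgaris,(Solenopsis_longipes,Carpinus_arenarius)))),(((Takifugu_fluviatilis,(Otocyon_arenarius,Avena_sylvestris)),((Cuon_giganteus,Anas_giganteus),Oryza_tricolor)),(Cavia_viridis,Candida_tricolor))).
From Tremarctos_litoralis up to that node: 3 branches. From Cuon_giganteus up to the same node: 5 branches. Total: 3 + 5 = 8.

8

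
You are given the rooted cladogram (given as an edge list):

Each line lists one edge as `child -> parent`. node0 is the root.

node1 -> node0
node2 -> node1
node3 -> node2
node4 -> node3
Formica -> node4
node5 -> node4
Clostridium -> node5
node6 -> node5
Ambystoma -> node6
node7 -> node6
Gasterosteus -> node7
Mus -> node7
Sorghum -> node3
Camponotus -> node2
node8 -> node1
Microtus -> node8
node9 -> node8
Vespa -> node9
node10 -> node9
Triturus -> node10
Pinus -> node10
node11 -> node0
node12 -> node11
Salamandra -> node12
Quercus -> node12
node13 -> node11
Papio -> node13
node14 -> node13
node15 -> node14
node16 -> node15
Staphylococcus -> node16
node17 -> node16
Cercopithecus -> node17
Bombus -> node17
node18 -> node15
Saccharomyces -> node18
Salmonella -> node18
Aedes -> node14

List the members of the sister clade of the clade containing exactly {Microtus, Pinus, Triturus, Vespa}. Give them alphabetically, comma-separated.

Ambystoma, Camponotus, Clostridium, Formica, Gasterosteus, Mus, Sorghum

The clade containing exactly {Microtus, Pinus, Triturus, Vespa} attaches to the tree at the node subtending ((((Formica,(Clostridium,(Ambystoma,(Gasterosteus,Mus)))),Sorghum),Camponotus),(Microtus,(Vespa,(Triturus,Pinus)))).
The other lineage descending from that same node — the sister group — is (((Formica,(Clostridium,(Ambystoma,(Gasterosteus,Mus)))),Sorghum),Camponotus); its 7 tips in alphabetical order are the answer.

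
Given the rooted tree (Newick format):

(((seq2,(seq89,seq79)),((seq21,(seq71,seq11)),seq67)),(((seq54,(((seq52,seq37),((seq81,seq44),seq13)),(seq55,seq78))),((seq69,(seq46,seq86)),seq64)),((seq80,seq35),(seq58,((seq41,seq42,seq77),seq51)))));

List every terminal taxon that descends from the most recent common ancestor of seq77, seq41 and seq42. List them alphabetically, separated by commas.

seq41, seq42, seq77

Tracing seq77: it sits inside (seq41,seq42,seq77).
Tracing seq41: it sits inside (seq41,seq42,seq77).
Tracing seq42: it sits inside (seq41,seq42,seq77).
The smallest clade enclosing all 3 is (seq41,seq42,seq77); the answer is its 3 terminal taxa in alphabetical order.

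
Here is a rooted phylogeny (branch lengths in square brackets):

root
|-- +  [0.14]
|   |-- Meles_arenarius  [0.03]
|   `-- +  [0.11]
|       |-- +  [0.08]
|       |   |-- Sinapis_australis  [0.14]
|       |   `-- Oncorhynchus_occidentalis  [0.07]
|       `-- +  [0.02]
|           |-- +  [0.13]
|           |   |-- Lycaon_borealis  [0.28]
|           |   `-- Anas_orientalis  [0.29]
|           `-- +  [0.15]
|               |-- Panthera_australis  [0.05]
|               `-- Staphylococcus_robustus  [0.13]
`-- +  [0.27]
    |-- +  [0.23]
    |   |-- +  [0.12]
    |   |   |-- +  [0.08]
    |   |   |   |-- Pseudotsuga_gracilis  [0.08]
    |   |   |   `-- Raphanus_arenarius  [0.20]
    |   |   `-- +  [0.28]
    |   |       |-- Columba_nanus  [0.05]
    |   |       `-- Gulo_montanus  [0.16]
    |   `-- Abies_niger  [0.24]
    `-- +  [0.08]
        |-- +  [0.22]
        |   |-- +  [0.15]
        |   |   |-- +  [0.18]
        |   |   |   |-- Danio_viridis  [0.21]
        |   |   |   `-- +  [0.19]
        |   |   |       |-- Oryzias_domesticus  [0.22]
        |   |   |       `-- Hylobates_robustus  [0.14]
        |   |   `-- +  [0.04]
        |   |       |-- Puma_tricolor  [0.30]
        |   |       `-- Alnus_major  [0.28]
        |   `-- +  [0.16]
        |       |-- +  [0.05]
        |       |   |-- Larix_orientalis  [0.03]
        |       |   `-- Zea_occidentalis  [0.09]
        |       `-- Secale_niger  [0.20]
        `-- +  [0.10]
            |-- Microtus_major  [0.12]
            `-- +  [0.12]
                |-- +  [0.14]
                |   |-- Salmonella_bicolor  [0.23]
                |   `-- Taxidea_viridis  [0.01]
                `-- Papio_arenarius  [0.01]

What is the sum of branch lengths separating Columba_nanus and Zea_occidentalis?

1.28

The path runs Columba_nanus → … → MRCA → … → Zea_occidentalis; the MRCA is the node subtending ((((Pseudotsuga_gracilis,Raphanus_arenarius),(Columba_nanus,Gulo_montanus)),Abies_niger),((((Danio_viridis,(Oryzias_domesticus,Hylobates_robustus)),(Puma_tricolor,Alnus_major)),((Larix_orientalis,Zea_occidentalis),Secale_niger)),(Microtus_major,((Salmonella_bicolor,Taxidea_viridis),Papio_arenarius)))).
Branch lengths along that path: 0.05 + 0.28 + 0.12 + 0.23 + 0.08 + 0.22 + 0.16 + 0.05 + 0.09 = 1.28.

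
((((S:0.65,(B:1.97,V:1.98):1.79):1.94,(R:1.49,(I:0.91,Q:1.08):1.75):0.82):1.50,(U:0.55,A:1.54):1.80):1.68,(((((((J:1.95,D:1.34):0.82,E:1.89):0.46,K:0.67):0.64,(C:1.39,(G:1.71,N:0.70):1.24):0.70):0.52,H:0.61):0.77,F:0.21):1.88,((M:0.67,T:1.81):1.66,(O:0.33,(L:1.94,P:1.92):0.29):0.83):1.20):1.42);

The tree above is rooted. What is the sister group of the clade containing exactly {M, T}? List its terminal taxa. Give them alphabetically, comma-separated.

L, O, P

The clade containing exactly {M, T} attaches to the tree at the node subtending ((M,T),(O,(L,P))).
The other lineage descending from that same node — the sister group — is (O,(L,P)); its 3 tips in alphabetical order are the answer.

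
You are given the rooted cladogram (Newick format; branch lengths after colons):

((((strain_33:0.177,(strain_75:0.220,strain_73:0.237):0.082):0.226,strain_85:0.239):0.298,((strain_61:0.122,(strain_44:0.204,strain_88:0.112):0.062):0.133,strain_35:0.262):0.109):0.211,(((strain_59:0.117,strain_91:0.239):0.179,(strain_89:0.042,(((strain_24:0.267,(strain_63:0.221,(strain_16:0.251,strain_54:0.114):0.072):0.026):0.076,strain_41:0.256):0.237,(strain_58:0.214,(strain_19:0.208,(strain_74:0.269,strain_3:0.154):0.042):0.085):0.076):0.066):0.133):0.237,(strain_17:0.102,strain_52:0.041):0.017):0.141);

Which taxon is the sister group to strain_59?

strain_91

strain_59 attaches to the tree at the node subtending (strain_59,strain_91).
The other lineage descending from that same node — the sister group — is the single tip strain_91.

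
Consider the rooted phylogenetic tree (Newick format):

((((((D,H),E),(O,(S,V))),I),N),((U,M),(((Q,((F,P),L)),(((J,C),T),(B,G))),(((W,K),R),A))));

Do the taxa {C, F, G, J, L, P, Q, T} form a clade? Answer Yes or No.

The MRCA of the listed taxa subtends ((Q,((F,P),L)),(((J,C),T),(B,G))).
That clade also contains B, which is not in the proposed group, so the group is not monophyletic.

No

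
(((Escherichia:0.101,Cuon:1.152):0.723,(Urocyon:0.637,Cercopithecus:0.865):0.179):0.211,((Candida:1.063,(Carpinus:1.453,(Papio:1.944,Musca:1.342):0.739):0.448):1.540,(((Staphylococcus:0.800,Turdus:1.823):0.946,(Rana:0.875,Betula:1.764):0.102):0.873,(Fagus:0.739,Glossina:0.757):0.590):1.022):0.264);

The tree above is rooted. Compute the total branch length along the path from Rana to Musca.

6.941

The path runs Rana → … → MRCA → … → Musca; the MRCA is the node subtending ((Candida,(Carpinus,(Papio,Musca))),(((Staphylococcus,Turdus),(Rana,Betula)),(Fagus,Glossina))).
Branch lengths along that path: 0.875 + 0.102 + 0.873 + 1.022 + 1.540 + 0.448 + 0.739 + 1.342 = 6.941.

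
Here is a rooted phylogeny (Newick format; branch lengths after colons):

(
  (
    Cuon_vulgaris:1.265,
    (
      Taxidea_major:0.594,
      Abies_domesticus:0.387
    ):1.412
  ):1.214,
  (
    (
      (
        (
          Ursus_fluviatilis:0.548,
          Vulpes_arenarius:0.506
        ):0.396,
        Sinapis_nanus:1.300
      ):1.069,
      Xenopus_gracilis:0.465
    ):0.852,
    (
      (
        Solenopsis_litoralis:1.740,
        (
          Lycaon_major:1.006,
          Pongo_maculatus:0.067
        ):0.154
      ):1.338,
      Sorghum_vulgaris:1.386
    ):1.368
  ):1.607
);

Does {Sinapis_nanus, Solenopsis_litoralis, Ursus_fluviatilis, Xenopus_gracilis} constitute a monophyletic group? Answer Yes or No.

No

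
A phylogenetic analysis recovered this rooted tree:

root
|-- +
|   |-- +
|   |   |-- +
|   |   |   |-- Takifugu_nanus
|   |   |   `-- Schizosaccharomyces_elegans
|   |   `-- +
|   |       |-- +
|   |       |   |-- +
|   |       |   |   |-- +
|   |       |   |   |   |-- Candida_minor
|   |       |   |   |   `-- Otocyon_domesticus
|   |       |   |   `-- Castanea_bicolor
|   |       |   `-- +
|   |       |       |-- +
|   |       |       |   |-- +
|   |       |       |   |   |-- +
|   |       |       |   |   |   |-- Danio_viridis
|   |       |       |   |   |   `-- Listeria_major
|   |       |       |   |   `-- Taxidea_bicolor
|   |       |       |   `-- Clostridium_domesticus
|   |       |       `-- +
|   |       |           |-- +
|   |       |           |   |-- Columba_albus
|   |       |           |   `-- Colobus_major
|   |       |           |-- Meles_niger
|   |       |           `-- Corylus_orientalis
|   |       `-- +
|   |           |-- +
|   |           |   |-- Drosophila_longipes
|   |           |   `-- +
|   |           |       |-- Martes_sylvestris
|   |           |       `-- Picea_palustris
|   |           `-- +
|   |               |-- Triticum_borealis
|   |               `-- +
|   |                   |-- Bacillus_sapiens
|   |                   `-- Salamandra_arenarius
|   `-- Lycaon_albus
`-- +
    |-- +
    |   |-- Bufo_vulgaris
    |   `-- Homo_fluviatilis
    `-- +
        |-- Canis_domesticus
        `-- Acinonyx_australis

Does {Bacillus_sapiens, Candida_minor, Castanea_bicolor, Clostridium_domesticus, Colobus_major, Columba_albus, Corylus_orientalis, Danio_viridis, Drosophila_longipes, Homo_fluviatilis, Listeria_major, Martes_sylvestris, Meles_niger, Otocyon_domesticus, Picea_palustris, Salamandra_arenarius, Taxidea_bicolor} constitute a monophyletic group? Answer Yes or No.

No

The MRCA of the listed taxa is the root, so the smallest clade containing them is the whole tree.
That clade also contains Acinonyx_australis, Bufo_vulgaris, Canis_domesticus, Lycaon_albus, Schizosaccharomyces_elegans, Takifugu_nanus, Triticum_borealis, which are not in the proposed group, so the group is not monophyletic.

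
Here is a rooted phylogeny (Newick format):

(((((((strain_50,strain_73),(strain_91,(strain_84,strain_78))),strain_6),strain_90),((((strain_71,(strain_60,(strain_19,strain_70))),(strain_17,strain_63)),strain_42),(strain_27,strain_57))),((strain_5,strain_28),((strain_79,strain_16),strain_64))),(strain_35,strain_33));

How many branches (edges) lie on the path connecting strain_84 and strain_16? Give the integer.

The MRCA of strain_84 and strain_16 is the node subtending ((((((strain_50,strain_73),(strain_91,(strain_84,strain_78))),strain_6),strain_90),((((strain_71,(strain_60,(strain_19,strain_70))),(strain_17,strain_63)),strain_42),(strain_27,strain_57))),((strain_5,strain_28),((strain_79,strain_16),strain_64))).
From strain_84 up to that node: 7 branches. From strain_16 up to the same node: 4 branches. Total: 7 + 4 = 11.

11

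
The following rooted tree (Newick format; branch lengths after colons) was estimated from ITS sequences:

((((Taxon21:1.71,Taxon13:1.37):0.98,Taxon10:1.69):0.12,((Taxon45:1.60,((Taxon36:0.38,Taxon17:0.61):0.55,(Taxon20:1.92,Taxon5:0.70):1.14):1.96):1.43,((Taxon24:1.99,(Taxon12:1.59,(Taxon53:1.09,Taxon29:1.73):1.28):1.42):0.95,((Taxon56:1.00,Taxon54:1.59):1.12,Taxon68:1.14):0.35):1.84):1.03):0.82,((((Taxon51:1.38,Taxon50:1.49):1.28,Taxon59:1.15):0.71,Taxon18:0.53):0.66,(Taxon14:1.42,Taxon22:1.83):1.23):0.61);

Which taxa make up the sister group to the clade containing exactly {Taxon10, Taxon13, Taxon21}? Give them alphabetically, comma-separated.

Taxon12, Taxon17, Taxon20, Taxon24, Taxon29, Taxon36, Taxon45, Taxon5, Taxon53, Taxon54, Taxon56, Taxon68

The clade containing exactly {Taxon10, Taxon13, Taxon21} attaches to the tree at the node subtending (((Taxon21,Taxon13),Taxon10),((Taxon45,((Taxon36,Taxon17),(Taxon20,Taxon5))),((Taxon24,(Taxon12,(Taxon53,Taxon29))),((Taxon56,Taxon54),Taxon68)))).
The other lineage descending from that same node — the sister group — is ((Taxon45,((Taxon36,Taxon17),(Taxon20,Taxon5))),((Taxon24,(Taxon12,(Taxon53,Taxon29))),((Taxon56,Taxon54),Taxon68))); its 12 tips in alphabetical order are the answer.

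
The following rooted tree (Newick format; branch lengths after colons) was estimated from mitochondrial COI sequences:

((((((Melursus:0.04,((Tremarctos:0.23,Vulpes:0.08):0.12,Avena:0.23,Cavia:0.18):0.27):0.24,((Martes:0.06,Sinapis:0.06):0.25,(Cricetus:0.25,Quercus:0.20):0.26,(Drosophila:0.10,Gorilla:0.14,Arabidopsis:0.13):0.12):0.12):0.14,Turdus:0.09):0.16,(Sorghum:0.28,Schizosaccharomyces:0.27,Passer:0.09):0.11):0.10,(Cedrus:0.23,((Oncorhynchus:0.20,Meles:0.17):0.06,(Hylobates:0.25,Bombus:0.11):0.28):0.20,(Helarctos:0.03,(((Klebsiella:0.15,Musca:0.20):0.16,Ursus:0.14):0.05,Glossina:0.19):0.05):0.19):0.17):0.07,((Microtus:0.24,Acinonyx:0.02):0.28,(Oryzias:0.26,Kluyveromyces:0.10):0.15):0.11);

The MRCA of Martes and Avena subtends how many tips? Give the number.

The MRCA of Martes and Avena is the node subtending ((Melursus,((Tremarctos,Vulpes),Avena,Cavia)),((Martes,Sinapis),(Cricetus,Quercus),(Drosophila,Gorilla,Arabidopsis))).
That clade contains 12 terminal taxa: Arabidopsis, Avena, Cavia, Cricetus, Drosophila, Gorilla, Martes, Melursus, Quercus, Sinapis, Tremarctos, Vulpes.

12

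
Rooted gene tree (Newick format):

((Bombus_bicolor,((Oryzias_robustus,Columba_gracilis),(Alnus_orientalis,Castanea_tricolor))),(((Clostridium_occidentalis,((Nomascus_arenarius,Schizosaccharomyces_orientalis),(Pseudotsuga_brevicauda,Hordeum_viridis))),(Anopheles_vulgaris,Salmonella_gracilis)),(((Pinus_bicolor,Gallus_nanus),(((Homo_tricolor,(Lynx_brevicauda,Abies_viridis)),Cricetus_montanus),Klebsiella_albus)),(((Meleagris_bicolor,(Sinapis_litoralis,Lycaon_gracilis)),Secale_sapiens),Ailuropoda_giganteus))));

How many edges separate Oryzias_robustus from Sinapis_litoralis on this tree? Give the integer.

11

The MRCA of Oryzias_robustus and Sinapis_litoralis is the root of the tree.
From Oryzias_robustus up to that node: 4 branches. From Sinapis_litoralis up to the same node: 7 branches. Total: 4 + 7 = 11.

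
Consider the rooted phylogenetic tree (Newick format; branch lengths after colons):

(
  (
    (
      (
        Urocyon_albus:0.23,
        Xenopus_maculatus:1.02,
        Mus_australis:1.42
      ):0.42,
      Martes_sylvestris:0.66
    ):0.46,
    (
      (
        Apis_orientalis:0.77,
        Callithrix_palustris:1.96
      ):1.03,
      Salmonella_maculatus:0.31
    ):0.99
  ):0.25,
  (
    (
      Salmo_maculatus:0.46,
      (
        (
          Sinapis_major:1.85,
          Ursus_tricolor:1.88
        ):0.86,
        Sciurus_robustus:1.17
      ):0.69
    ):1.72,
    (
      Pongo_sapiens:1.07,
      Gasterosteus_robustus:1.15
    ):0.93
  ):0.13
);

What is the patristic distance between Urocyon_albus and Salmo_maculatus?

The path runs Urocyon_albus → … → MRCA → … → Salmo_maculatus; the MRCA is the root of the tree.
Branch lengths along that path: 0.23 + 0.42 + 0.46 + 0.25 + 0.13 + 1.72 + 0.46 = 3.67.

3.67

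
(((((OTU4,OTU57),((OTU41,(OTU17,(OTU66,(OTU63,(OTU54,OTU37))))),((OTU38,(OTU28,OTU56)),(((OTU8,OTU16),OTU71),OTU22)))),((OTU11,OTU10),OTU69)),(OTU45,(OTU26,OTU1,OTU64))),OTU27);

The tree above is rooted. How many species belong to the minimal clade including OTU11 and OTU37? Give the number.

18

The MRCA of OTU11 and OTU37 is the node subtending (((OTU4,OTU57),((OTU41,(OTU17,(OTU66,(OTU63,(OTU54,OTU37))))),((OTU38,(OTU28,OTU56)),(((OTU8,OTU16),OTU71),OTU22)))),((OTU11,OTU10),OTU69)).
That clade contains 18 terminal taxa: OTU10, OTU11, OTU16, OTU17, OTU22, OTU28, OTU37, OTU38, OTU4, OTU41, OTU54, OTU56, OTU57, OTU63, OTU66, OTU69, OTU71, OTU8.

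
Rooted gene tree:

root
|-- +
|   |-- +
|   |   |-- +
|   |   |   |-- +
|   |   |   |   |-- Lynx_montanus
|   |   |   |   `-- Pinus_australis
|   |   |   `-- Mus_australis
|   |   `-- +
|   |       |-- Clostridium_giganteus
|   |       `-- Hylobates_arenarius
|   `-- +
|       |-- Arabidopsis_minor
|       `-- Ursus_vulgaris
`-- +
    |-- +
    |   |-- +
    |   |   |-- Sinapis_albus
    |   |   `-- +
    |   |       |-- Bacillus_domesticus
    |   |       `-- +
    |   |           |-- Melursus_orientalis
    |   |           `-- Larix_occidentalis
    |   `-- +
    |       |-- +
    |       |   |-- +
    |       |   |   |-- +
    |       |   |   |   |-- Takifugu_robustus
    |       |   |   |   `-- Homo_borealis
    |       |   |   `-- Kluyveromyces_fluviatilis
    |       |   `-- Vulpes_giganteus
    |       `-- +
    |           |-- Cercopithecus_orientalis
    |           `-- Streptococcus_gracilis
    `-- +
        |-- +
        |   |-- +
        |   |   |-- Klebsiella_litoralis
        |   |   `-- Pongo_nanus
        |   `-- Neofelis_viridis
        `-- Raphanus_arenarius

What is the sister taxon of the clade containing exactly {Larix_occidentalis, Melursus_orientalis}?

Bacillus_domesticus

The clade containing exactly {Larix_occidentalis, Melursus_orientalis} attaches to the tree at the node subtending (Bacillus_domesticus,(Melursus_orientalis,Larix_occidentalis)).
The other lineage descending from that same node — the sister group — is the single tip Bacillus_domesticus.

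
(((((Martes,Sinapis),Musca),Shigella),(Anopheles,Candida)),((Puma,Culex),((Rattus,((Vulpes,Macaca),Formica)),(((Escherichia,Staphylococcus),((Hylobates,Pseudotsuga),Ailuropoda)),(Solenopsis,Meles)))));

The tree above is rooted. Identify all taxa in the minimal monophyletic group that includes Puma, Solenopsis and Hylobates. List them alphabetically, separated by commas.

Tracing Puma: it sits inside (Puma,Culex).
Tracing Solenopsis: it sits inside (Solenopsis,Meles).
Tracing Hylobates: it sits inside (Hylobates,Pseudotsuga).
The smallest clade enclosing all 3 is ((Puma,Culex),((Rattus,((Vulpes,Macaca),Formica)),(((Escherichia,Staphylococcus),((Hylobates,Pseudotsuga),Ailuropoda)),(Solenopsis,Meles)))); the answer is its 13 terminal taxa in alphabetical order.

Ailuropoda, Culex, Escherichia, Formica, Hylobates, Macaca, Meles, Pseudotsuga, Puma, Rattus, Solenopsis, Staphylococcus, Vulpes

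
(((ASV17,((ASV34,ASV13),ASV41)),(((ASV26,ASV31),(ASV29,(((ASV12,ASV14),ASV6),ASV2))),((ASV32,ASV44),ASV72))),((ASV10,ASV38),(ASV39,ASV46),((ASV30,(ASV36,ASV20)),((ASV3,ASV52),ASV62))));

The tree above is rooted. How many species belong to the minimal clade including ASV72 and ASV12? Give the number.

10

The MRCA of ASV72 and ASV12 is the node subtending (((ASV26,ASV31),(ASV29,(((ASV12,ASV14),ASV6),ASV2))),((ASV32,ASV44),ASV72)).
That clade contains 10 terminal taxa: ASV12, ASV14, ASV2, ASV26, ASV29, ASV31, ASV32, ASV44, ASV6, ASV72.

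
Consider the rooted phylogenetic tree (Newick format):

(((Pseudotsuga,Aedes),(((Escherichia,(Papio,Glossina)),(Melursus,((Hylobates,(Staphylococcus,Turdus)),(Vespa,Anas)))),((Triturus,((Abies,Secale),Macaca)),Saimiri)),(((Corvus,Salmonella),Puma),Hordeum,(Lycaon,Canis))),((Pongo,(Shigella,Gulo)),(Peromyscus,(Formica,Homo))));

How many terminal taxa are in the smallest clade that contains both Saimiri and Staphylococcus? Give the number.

The MRCA of Saimiri and Staphylococcus is the node subtending (((Escherichia,(Papio,Glossina)),(Melursus,((Hylobates,(Staphylococcus,Turdus)),(Vespa,Anas)))),((Triturus,((Abies,Secale),Macaca)),Saimiri)).
That clade contains 14 terminal taxa: Abies, Anas, Escherichia, Glossina, Hylobates, Macaca, Melursus, Papio, Saimiri, Secale, Staphylococcus, Triturus, Turdus, Vespa.

14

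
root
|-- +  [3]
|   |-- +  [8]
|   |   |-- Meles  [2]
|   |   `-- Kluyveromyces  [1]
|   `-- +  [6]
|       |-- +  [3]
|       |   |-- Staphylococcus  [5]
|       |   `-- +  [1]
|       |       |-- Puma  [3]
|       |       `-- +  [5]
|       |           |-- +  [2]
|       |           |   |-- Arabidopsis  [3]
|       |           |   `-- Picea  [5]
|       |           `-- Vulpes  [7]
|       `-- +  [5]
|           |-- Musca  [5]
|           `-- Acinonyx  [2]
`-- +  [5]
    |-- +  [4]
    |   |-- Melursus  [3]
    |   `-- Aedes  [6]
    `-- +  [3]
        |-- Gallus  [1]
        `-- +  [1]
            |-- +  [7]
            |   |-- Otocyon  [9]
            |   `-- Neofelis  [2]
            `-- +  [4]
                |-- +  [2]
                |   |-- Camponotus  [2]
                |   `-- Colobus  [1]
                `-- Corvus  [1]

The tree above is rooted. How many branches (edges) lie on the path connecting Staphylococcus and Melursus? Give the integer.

The MRCA of Staphylococcus and Melursus is the root of the tree.
From Staphylococcus up to that node: 4 branches. From Melursus up to the same node: 3 branches. Total: 4 + 3 = 7.

7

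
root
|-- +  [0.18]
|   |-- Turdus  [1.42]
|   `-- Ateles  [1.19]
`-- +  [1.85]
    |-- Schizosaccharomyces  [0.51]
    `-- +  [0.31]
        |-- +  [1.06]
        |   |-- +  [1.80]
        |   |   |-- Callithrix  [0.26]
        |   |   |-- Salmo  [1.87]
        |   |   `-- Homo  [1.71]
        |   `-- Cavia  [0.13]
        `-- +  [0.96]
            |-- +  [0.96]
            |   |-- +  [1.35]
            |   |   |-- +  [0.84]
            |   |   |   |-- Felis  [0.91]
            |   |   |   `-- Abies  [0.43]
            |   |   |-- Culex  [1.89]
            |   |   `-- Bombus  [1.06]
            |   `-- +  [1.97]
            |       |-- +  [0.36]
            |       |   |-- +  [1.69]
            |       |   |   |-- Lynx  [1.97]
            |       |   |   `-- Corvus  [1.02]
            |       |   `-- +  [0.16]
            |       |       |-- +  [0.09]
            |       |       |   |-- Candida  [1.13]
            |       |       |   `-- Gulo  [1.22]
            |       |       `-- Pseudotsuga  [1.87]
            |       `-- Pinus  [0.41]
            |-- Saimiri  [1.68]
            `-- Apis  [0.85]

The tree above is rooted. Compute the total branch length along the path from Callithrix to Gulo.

The path runs Callithrix → … → MRCA → … → Gulo; the MRCA is the node subtending (((Callithrix,Salmo,Homo),Cavia),((((Felis,Abies),Culex,Bombus),(((Lynx,Corvus),((Candida,Gulo),Pseudotsuga)),Pinus)),Saimiri,Apis)).
Branch lengths along that path: 0.26 + 1.80 + 1.06 + 0.96 + 0.96 + 1.97 + 0.36 + 0.16 + 0.09 + 1.22 = 8.84.

8.84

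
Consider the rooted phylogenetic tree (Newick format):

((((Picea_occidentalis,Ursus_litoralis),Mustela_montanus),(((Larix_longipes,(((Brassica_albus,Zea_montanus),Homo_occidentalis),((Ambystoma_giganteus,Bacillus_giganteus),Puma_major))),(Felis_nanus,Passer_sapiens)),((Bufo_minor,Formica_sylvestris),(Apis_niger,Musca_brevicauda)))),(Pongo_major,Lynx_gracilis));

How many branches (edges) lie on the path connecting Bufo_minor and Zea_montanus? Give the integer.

9

The MRCA of Bufo_minor and Zea_montanus is the node subtending (((Larix_longipes,(((Brassica_albus,Zea_montanus),Homo_occidentalis),((Ambystoma_giganteus,Bacillus_giganteus),Puma_major))),(Felis_nanus,Passer_sapiens)),((Bufo_minor,Formica_sylvestris),(Apis_niger,Musca_brevicauda))).
From Bufo_minor up to that node: 3 branches. From Zea_montanus up to the same node: 6 branches. Total: 3 + 6 = 9.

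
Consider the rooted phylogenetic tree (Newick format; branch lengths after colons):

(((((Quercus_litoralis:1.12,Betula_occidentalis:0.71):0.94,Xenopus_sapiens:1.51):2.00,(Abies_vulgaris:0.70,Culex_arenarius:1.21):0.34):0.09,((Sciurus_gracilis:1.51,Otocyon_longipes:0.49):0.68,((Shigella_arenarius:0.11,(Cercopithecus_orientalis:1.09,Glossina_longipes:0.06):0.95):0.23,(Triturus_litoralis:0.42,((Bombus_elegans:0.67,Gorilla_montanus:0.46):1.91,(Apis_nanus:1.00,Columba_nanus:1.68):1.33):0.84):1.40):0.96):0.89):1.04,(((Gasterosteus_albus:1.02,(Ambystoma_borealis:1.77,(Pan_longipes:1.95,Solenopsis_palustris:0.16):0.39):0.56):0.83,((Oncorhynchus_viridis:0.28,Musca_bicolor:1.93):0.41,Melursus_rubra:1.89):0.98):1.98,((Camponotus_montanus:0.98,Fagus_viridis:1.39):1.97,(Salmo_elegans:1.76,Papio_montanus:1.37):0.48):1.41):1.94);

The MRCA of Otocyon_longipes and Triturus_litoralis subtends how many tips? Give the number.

10

The MRCA of Otocyon_longipes and Triturus_litoralis is the node subtending ((Sciurus_gracilis,Otocyon_longipes),((Shigella_arenarius,(Cercopithecus_orientalis,Glossina_longipes)),(Triturus_litoralis,((Bombus_elegans,Gorilla_montanus),(Apis_nanus,Columba_nanus))))).
That clade contains 10 terminal taxa: Apis_nanus, Bombus_elegans, Cercopithecus_orientalis, Columba_nanus, Glossina_longipes, Gorilla_montanus, Otocyon_longipes, Sciurus_gracilis, Shigella_arenarius, Triturus_litoralis.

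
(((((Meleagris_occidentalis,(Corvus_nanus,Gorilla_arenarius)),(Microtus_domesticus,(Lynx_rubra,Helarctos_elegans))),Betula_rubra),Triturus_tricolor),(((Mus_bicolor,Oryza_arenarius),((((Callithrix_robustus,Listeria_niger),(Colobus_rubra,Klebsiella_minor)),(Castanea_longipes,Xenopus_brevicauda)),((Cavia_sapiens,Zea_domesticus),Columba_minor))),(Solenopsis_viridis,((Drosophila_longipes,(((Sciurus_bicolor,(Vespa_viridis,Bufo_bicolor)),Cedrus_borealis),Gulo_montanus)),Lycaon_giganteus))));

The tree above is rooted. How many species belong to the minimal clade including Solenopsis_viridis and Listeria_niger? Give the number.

The MRCA of Solenopsis_viridis and Listeria_niger is the node subtending (((Mus_bicolor,Oryza_arenarius),((((Callithrix_robustus,Listeria_niger),(Colobus_rubra,Klebsiella_minor)),(Castanea_longipes,Xenopus_brevicauda)),((Cavia_sapiens,Zea_domesticus),Columba_minor))),(Solenopsis_viridis,((Drosophila_longipes,(((Sciurus_bicolor,(Vespa_viridis,Bufo_bicolor)),Cedrus_borealis),Gulo_montanus)),Lycaon_giganteus))).
That clade contains 19 terminal taxa: Bufo_bicolor, Callithrix_robustus, Castanea_longipes, Cavia_sapiens, Cedrus_borealis, Colobus_rubra, Columba_minor, Drosophila_longipes, Gulo_montanus, Klebsiella_minor, Listeria_niger, Lycaon_giganteus, Mus_bicolor, Oryza_arenarius, Sciurus_bicolor, Solenopsis_viridis, Vespa_viridis, Xenopus_brevicauda, Zea_domesticus.

19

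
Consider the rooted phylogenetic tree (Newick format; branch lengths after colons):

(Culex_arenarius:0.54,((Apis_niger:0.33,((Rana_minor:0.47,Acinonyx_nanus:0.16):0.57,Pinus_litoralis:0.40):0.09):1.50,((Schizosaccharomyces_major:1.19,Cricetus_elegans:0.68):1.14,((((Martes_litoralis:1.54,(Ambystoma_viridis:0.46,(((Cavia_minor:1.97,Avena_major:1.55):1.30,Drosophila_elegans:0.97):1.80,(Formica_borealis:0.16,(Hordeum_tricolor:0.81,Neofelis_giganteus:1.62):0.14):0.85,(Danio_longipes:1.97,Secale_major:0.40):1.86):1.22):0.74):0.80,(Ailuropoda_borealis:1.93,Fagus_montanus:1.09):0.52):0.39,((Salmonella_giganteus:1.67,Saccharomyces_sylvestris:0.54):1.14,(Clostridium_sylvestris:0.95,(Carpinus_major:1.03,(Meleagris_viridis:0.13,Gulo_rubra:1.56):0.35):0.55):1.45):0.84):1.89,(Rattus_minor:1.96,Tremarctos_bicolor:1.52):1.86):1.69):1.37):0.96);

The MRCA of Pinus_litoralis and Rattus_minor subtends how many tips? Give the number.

The MRCA of Pinus_litoralis and Rattus_minor is the node subtending ((Apis_niger,((Rana_minor,Acinonyx_nanus),Pinus_litoralis)),((Schizosaccharomyces_major,Cricetus_elegans),((((Martes_litoralis,(Ambystoma_viridis,(((Cavia_minor,Avena_major),Drosophila_elegans),(Formica_borealis,(Hordeum_tricolor,Neofelis_giganteus)),(Danio_longipes,Secale_major)))),(Ailuropoda_borealis,Fagus_montanus)),((Salmonella_giganteus,Saccharomyces_sylvestris),(Clostridium_sylvestris,(Carpinus_major,(Meleagris_viridis,Gulo_rubra))))),(Rattus_minor,Tremarctos_bicolor)))).
That clade contains 26 terminal taxa: Acinonyx_nanus, Ailuropoda_borealis, Ambystoma_viridis, Apis_niger, Avena_major, Carpinus_major, Cavia_minor, Clostridium_sylvestris, Cricetus_elegans, Danio_longipes, Drosophila_elegans, Fagus_montanus, Formica_borealis, Gulo_rubra, Hordeum_tricolor, Martes_litoralis, Meleagris_viridis, Neofelis_giganteus, Pinus_litoralis, Rana_minor, Rattus_minor, Saccharomyces_sylvestris, Salmonella_giganteus, Schizosaccharomyces_major, Secale_major, Tremarctos_bicolor.

26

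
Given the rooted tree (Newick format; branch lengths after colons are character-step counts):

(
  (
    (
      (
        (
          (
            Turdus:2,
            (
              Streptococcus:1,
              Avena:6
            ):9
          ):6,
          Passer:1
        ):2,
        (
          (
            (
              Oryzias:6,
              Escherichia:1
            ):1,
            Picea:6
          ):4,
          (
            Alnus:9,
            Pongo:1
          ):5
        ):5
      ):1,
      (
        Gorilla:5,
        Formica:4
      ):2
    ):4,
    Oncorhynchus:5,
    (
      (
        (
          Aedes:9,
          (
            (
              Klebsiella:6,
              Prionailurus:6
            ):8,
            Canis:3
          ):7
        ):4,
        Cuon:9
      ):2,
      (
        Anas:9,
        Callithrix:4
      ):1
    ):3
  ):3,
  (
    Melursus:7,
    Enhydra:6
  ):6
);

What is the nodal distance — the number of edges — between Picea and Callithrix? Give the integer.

The MRCA of Picea and Callithrix is the node subtending (((((Turdus,(Streptococcus,Avena)),Passer),(((Oryzias,Escherichia),Picea),(Alnus,Pongo))),(Gorilla,Formica)),Oncorhynchus,(((Aedes,((Klebsiella,Prionailurus),Canis)),Cuon),(Anas,Callithrix))).
From Picea up to that node: 5 branches. From Callithrix up to the same node: 3 branches. Total: 5 + 3 = 8.

8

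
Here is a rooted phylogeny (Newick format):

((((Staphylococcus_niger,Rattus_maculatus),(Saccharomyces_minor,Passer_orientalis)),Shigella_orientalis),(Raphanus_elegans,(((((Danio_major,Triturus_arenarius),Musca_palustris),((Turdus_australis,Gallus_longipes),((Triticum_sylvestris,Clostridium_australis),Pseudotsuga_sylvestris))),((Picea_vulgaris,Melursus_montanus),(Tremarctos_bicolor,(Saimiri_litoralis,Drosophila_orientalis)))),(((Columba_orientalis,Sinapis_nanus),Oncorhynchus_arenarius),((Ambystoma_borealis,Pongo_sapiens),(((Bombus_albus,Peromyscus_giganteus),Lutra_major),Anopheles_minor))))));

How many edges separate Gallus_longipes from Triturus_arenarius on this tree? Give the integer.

The MRCA of Gallus_longipes and Triturus_arenarius is the node subtending (((Danio_major,Triturus_arenarius),Musca_palustris),((Turdus_australis,Gallus_longipes),((Triticum_sylvestris,Clostridium_australis),Pseudotsuga_sylvestris))).
From Gallus_longipes up to that node: 3 branches. From Triturus_arenarius up to the same node: 3 branches. Total: 3 + 3 = 6.

6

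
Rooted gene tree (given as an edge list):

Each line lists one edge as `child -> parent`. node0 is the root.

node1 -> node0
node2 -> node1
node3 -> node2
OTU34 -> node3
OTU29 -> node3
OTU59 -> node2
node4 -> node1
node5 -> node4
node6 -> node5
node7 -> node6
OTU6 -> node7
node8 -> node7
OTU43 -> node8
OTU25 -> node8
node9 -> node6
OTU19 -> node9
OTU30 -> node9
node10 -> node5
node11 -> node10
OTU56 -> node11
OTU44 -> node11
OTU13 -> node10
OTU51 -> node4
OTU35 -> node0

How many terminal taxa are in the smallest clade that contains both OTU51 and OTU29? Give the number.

The MRCA of OTU51 and OTU29 is the node subtending (((OTU34,OTU29),OTU59),((((OTU6,(OTU43,OTU25)),(OTU19,OTU30)),((OTU56,OTU44),OTU13)),OTU51)).
That clade contains 12 terminal taxa: OTU13, OTU19, OTU25, OTU29, OTU30, OTU34, OTU43, OTU44, OTU51, OTU56, OTU59, OTU6.

12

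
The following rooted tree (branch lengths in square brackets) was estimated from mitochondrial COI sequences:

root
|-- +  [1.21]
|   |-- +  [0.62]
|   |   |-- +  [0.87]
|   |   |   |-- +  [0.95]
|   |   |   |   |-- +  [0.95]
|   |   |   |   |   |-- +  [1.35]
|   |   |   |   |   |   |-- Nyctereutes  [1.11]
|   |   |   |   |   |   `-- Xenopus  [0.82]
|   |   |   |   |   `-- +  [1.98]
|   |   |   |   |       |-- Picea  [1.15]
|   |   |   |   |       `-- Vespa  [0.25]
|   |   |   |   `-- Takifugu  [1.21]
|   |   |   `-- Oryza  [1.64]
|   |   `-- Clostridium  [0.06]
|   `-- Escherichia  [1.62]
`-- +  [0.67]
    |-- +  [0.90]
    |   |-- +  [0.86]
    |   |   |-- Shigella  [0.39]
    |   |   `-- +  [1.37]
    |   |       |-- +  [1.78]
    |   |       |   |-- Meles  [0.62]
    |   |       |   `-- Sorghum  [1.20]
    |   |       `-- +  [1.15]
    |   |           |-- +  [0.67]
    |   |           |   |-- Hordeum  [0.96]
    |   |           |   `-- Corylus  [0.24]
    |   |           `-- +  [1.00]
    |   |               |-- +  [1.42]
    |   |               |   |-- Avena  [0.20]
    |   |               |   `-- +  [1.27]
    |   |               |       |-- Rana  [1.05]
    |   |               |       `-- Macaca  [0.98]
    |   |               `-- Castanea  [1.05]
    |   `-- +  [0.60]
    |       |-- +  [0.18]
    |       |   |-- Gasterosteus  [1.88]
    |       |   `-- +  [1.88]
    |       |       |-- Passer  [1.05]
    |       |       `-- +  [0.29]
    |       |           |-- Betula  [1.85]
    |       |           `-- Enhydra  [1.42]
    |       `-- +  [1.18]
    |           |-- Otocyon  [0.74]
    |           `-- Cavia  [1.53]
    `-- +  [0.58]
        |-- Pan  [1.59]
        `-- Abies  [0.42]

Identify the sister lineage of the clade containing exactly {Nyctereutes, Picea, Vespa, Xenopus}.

Takifugu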